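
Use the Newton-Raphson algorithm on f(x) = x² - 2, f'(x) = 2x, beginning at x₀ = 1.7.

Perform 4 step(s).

f(x) = x² - 2
f'(x) = 2x
x₀ = 1.7

Newton-Raphson formula: x_{n+1} = x_n - f(x_n)/f'(x_n)

Iteration 1:
  f(1.700000) = 0.890000
  f'(1.700000) = 3.400000
  x_1 = 1.700000 - 0.890000/3.400000 = 1.438235
Iteration 2:
  f(1.438235) = 0.068521
  f'(1.438235) = 2.876471
  x_2 = 1.438235 - 0.068521/2.876471 = 1.414414
Iteration 3:
  f(1.414414) = 0.000567
  f'(1.414414) = 2.828828
  x_3 = 1.414414 - 0.000567/2.828828 = 1.414214
Iteration 4:
  f(1.414214) = 0.000000
  f'(1.414214) = 2.828427
  x_4 = 1.414214 - 0.000000/2.828427 = 1.414214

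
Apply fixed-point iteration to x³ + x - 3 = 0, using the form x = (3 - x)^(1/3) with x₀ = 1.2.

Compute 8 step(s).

Equation: x³ + x - 3 = 0
Fixed-point form: x = (3 - x)^(1/3)
x₀ = 1.2

x_1 = g(1.200000) = 1.216440
x_2 = g(1.216440) = 1.212726
x_3 = g(1.212726) = 1.213567
x_4 = g(1.213567) = 1.213377
x_5 = g(1.213377) = 1.213420
x_6 = g(1.213420) = 1.213410
x_7 = g(1.213410) = 1.213412
x_8 = g(1.213412) = 1.213412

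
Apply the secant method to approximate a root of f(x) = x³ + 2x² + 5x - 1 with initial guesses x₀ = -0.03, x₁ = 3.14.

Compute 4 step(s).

f(x) = x³ + 2x² + 5x - 1
x₀ = -0.03, x₁ = 3.14

Secant formula: x_{n+1} = x_n - f(x_n)(x_n - x_{n-1})/(f(x_n) - f(x_{n-1}))

Iteration 1:
  f(-0.030000) = -1.148227
  f(3.140000) = 65.378344
  x_2 = 3.140000 - 65.378344×(3.140000 - (-0.030000))/(65.378344 - (-1.148227))
       = 0.024713
Iteration 2:
  f(3.140000) = 65.378344
  f(0.024713) = -0.875198
  x_3 = 0.024713 - (-0.875198)×(0.024713 - 3.140000)/(-0.875198 - 65.378344)
       = 0.065866
Iteration 3:
  f(0.024713) = -0.875198
  f(0.065866) = -0.661710
  x_4 = 0.065866 - (-0.661710)×(0.065866 - 0.024713)/(-0.661710 - (-0.875198))
       = 0.193418
Iteration 4:
  f(0.065866) = -0.661710
  f(0.193418) = 0.049149
  x_5 = 0.193418 - 0.049149×(0.193418 - 0.065866)/(0.049149 - (-0.661710))
       = 0.184599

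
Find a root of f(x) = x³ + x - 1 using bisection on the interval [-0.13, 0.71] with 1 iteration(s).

f(x) = x³ + x - 1
Initial interval: [-0.13, 0.71]

Iteration 1:
  c_1 = (-0.130000 + 0.710000)/2 = 0.290000
  f(c_1) = f(0.290000) = -0.685611
  f(a) × f(c) ≥ 0, new interval: [0.290000, 0.710000]

After 1 iteration(s), the approximation is c_1 = 0.290000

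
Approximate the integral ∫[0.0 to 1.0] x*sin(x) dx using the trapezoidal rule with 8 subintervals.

f(x) = x*sin(x)
a = 0.0, b = 1.0, n = 8
h = (b - a)/n = 0.125000

Trapezoidal rule: (h/2)[f(x₀) + 2f(x₁) + 2f(x₂) + ... + f(xₙ)]

x_0 = 0.0000, f(x_0) = 0.000000, coefficient = 1
x_1 = 0.1250, f(x_1) = 0.015584, coefficient = 2
x_2 = 0.2500, f(x_2) = 0.061851, coefficient = 2
x_3 = 0.3750, f(x_3) = 0.137352, coefficient = 2
x_4 = 0.5000, f(x_4) = 0.239713, coefficient = 2
x_5 = 0.6250, f(x_5) = 0.365686, coefficient = 2
x_6 = 0.7500, f(x_6) = 0.511229, coefficient = 2
x_7 = 0.8750, f(x_7) = 0.671601, coefficient = 2
x_8 = 1.0000, f(x_8) = 0.841471, coefficient = 1

I ≈ (0.125000/2) × 4.847502 = 0.302969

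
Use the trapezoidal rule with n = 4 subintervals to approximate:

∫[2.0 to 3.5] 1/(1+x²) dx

f(x) = 1/(1+x²)
a = 2.0, b = 3.5, n = 4
h = (b - a)/n = 0.375000

Trapezoidal rule: (h/2)[f(x₀) + 2f(x₁) + 2f(x₂) + ... + f(xₙ)]

x_0 = 2.0000, f(x_0) = 0.200000, coefficient = 1
x_1 = 2.3750, f(x_1) = 0.150588, coefficient = 2
x_2 = 2.7500, f(x_2) = 0.116788, coefficient = 2
x_3 = 3.1250, f(x_3) = 0.092888, coefficient = 2
x_4 = 3.5000, f(x_4) = 0.075472, coefficient = 1

I ≈ (0.375000/2) × 0.996001 = 0.186750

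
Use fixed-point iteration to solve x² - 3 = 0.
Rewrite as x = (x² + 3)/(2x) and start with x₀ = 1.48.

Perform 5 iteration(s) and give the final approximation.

Equation: x² - 3 = 0
Fixed-point form: x = (x² + 3)/(2x)
x₀ = 1.48

x_1 = g(1.480000) = 1.753514
x_2 = g(1.753514) = 1.732182
x_3 = g(1.732182) = 1.732051
x_4 = g(1.732051) = 1.732051
x_5 = g(1.732051) = 1.732051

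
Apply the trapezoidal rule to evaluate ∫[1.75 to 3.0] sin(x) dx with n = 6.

f(x) = sin(x)
a = 1.75, b = 3.0, n = 6
h = (b - a)/n = 0.208333

Trapezoidal rule: (h/2)[f(x₀) + 2f(x₁) + 2f(x₂) + ... + f(xₙ)]

x_0 = 1.7500, f(x_0) = 0.983986, coefficient = 1
x_1 = 1.9583, f(x_1) = 0.925843, coefficient = 2
x_2 = 2.1667, f(x_2) = 0.827660, coefficient = 2
x_3 = 2.3750, f(x_3) = 0.693685, coefficient = 2
x_4 = 2.5833, f(x_4) = 0.529711, coefficient = 2
x_5 = 2.7917, f(x_5) = 0.342828, coefficient = 2
x_6 = 3.0000, f(x_6) = 0.141120, coefficient = 1

I ≈ (0.208333/2) × 7.764560 = 0.808808
Exact value: 0.811746
Error: 0.002938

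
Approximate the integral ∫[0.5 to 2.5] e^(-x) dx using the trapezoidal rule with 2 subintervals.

f(x) = e^(-x)
a = 0.5, b = 2.5, n = 2
h = (b - a)/n = 1.000000

Trapezoidal rule: (h/2)[f(x₀) + 2f(x₁) + 2f(x₂) + ... + f(xₙ)]

x_0 = 0.5000, f(x_0) = 0.606531, coefficient = 1
x_1 = 1.5000, f(x_1) = 0.223130, coefficient = 2
x_2 = 2.5000, f(x_2) = 0.082085, coefficient = 1

I ≈ (1.000000/2) × 1.134876 = 0.567438
Exact value: 0.524446
Error: 0.042992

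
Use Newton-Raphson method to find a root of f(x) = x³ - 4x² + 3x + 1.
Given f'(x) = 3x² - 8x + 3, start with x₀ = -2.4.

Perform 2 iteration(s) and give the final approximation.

f(x) = x³ - 4x² + 3x + 1
f'(x) = 3x² - 8x + 3
x₀ = -2.4

Newton-Raphson formula: x_{n+1} = x_n - f(x_n)/f'(x_n)

Iteration 1:
  f(-2.400000) = -43.064000
  f'(-2.400000) = 39.480000
  x_1 = -2.400000 - (-43.064000)/39.480000 = -1.309220
Iteration 2:
  f(-1.309220) = -12.027963
  f'(-1.309220) = 18.615929
  x_2 = -1.309220 - (-12.027963)/18.615929 = -0.663108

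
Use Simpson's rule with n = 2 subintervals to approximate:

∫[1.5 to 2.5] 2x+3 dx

f(x) = 2x+3
a = 1.5, b = 2.5, n = 2
h = (b - a)/n = 0.500000

Simpson's rule: (h/3)[f(x₀) + 4f(x₁) + 2f(x₂) + ... + f(xₙ)]

x_0 = 1.5000, f(x_0) = 6.000000, coefficient = 1
x_1 = 2.0000, f(x_1) = 7.000000, coefficient = 4
x_2 = 2.5000, f(x_2) = 8.000000, coefficient = 1

I ≈ (0.500000/3) × 42.000000 = 7.000000
Exact value: 7.000000
Error: 0.000000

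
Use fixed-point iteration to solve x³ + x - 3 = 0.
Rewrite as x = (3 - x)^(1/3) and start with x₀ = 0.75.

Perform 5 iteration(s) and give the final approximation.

Equation: x³ + x - 3 = 0
Fixed-point form: x = (3 - x)^(1/3)
x₀ = 0.75

x_1 = g(0.750000) = 1.310371
x_2 = g(1.310371) = 1.191051
x_3 = g(1.191051) = 1.218453
x_4 = g(1.218453) = 1.212269
x_5 = g(1.212269) = 1.213670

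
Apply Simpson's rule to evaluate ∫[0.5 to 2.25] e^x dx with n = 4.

f(x) = e^x
a = 0.5, b = 2.25, n = 4
h = (b - a)/n = 0.437500

Simpson's rule: (h/3)[f(x₀) + 4f(x₁) + 2f(x₂) + ... + f(xₙ)]

x_0 = 0.5000, f(x_0) = 1.648721, coefficient = 1
x_1 = 0.9375, f(x_1) = 2.553589, coefficient = 4
x_2 = 1.3750, f(x_2) = 3.955077, coefficient = 2
x_3 = 1.8125, f(x_3) = 6.125743, coefficient = 4
x_4 = 2.2500, f(x_4) = 9.487736, coefficient = 1

I ≈ (0.437500/3) × 53.763939 = 7.840574
Exact value: 7.839015
Error: 0.001560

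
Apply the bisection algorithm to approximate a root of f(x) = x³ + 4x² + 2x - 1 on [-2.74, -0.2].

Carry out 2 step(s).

f(x) = x³ + 4x² + 2x - 1
Initial interval: [-2.74, -0.2]

Iteration 1:
  c_1 = (-2.740000 + (-0.200000))/2 = -1.470000
  f(c_1) = f(-1.470000) = 1.527077
  f(a) × f(c) ≥ 0, new interval: [-1.470000, -0.200000]
Iteration 2:
  c_2 = (-1.470000 + (-0.200000))/2 = -0.835000
  f(c_2) = f(-0.835000) = -0.463283
  f(a) × f(c) < 0, new interval: [-1.470000, -0.835000]

After 2 iteration(s), the approximation is c_2 = -0.835000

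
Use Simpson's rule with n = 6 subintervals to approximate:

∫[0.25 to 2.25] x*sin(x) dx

f(x) = x*sin(x)
a = 0.25, b = 2.25, n = 6
h = (b - a)/n = 0.333333

Simpson's rule: (h/3)[f(x₀) + 4f(x₁) + 2f(x₂) + ... + f(xₙ)]

x_0 = 0.2500, f(x_0) = 0.061851, coefficient = 1
x_1 = 0.5833, f(x_1) = 0.321305, coefficient = 4
x_2 = 0.9167, f(x_2) = 0.727446, coefficient = 2
x_3 = 1.2500, f(x_3) = 1.186231, coefficient = 4
x_4 = 1.5833, f(x_4) = 1.583209, coefficient = 2
x_5 = 1.9167, f(x_5) = 1.803163, coefficient = 4
x_6 = 2.2500, f(x_6) = 1.750665, coefficient = 1

I ≈ (0.333333/3) × 19.676623 = 2.186291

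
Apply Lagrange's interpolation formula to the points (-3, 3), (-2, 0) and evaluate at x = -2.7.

Lagrange interpolation formula:
P(x) = Σ yᵢ × Lᵢ(x)
where Lᵢ(x) = Π_{j≠i} (x - xⱼ)/(xᵢ - xⱼ)

L_0(-2.7) = (-2.7 - (-2))/(-3 - (-2)) = 0.700000
L_1(-2.7) = (-2.7 - (-3))/(-2 - (-3)) = 0.300000

P(-2.7) = 3×L_0(-2.7) + 0×L_1(-2.7)
P(-2.7) = 2.100000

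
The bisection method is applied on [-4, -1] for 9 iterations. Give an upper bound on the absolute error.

Bisection error bound: |error| ≤ (b-a)/2^n
|error| ≤ (-1 - (-4))/2^9 = 3/2^9
|error| ≤ 0.0058593750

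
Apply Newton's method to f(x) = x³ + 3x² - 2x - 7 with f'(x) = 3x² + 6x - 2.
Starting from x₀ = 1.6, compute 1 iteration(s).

f(x) = x³ + 3x² - 2x - 7
f'(x) = 3x² + 6x - 2
x₀ = 1.6

Newton-Raphson formula: x_{n+1} = x_n - f(x_n)/f'(x_n)

Iteration 1:
  f(1.600000) = 1.576000
  f'(1.600000) = 15.280000
  x_1 = 1.600000 - 1.576000/15.280000 = 1.496859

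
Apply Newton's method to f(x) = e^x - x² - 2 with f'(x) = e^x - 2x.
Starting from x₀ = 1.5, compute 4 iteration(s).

f(x) = e^x - x² - 2
f'(x) = e^x - 2x
x₀ = 1.5

Newton-Raphson formula: x_{n+1} = x_n - f(x_n)/f'(x_n)

Iteration 1:
  f(1.500000) = 0.231689
  f'(1.500000) = 1.481689
  x_1 = 1.500000 - 0.231689/1.481689 = 1.343632
Iteration 2:
  f(1.343632) = 0.027592
  f'(1.343632) = 1.145675
  x_2 = 1.343632 - 0.027592/1.145675 = 1.319548
Iteration 3:
  f(1.319548) = 0.000523
  f'(1.319548) = 1.102634
  x_3 = 1.319548 - 0.000523/1.102634 = 1.319074
Iteration 4:
  f(1.319074) = 0.000000
  f'(1.319074) = 1.101808
  x_4 = 1.319074 - 0.000000/1.101808 = 1.319074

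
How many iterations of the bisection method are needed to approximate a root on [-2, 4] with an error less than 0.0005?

We need (b-a)/2^n ≤ 0.0005
(4 - (-2))/2^n ≤ 0.0005
6/2^n ≤ 0.0005
2^n ≥ 12000
n ≥ log₂(12000) = 13.55
n ≥ 14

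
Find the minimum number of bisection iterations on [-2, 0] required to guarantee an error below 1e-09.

We need (b-a)/2^n ≤ 1e-09
(0 - (-2))/2^n ≤ 1e-09
2/2^n ≤ 1e-09
2^n ≥ 2000000000
n ≥ log₂(2000000000) = 30.90
n ≥ 31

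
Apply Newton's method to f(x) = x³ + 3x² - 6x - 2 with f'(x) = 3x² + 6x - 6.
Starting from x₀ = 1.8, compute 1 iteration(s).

f(x) = x³ + 3x² - 6x - 2
f'(x) = 3x² + 6x - 6
x₀ = 1.8

Newton-Raphson formula: x_{n+1} = x_n - f(x_n)/f'(x_n)

Iteration 1:
  f(1.800000) = 2.752000
  f'(1.800000) = 14.520000
  x_1 = 1.800000 - 2.752000/14.520000 = 1.610468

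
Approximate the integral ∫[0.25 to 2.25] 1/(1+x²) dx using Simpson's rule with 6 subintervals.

f(x) = 1/(1+x²)
a = 0.25, b = 2.25, n = 6
h = (b - a)/n = 0.333333

Simpson's rule: (h/3)[f(x₀) + 4f(x₁) + 2f(x₂) + ... + f(xₙ)]

x_0 = 0.2500, f(x_0) = 0.941176, coefficient = 1
x_1 = 0.5833, f(x_1) = 0.746114, coefficient = 4
x_2 = 0.9167, f(x_2) = 0.543396, coefficient = 2
x_3 = 1.2500, f(x_3) = 0.390244, coefficient = 4
x_4 = 1.5833, f(x_4) = 0.285149, coefficient = 2
x_5 = 1.9167, f(x_5) = 0.213967, coefficient = 4
x_6 = 2.2500, f(x_6) = 0.164948, coefficient = 1

I ≈ (0.333333/3) × 8.164515 = 0.907168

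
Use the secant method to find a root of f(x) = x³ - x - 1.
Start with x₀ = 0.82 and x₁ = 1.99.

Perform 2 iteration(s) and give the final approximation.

f(x) = x³ - x - 1
x₀ = 0.82, x₁ = 1.99

Secant formula: x_{n+1} = x_n - f(x_n)(x_n - x_{n-1})/(f(x_n) - f(x_{n-1}))

Iteration 1:
  f(0.820000) = -1.268632
  f(1.990000) = 4.890599
  x_2 = 1.990000 - 4.890599×(1.990000 - 0.820000)/(4.890599 - (-1.268632))
       = 1.060988
Iteration 2:
  f(1.990000) = 4.890599
  f(1.060988) = -0.866639
  x_3 = 1.060988 - (-0.866639)×(1.060988 - 1.990000)/(-0.866639 - 4.890599)
       = 1.200832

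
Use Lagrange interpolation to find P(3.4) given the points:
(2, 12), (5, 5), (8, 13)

Lagrange interpolation formula:
P(x) = Σ yᵢ × Lᵢ(x)
where Lᵢ(x) = Π_{j≠i} (x - xⱼ)/(xᵢ - xⱼ)

L_0(3.4) = (3.4 - 5)/(2 - 5) × (3.4 - 8)/(2 - 8) = 0.408889
L_1(3.4) = (3.4 - 2)/(5 - 2) × (3.4 - 8)/(5 - 8) = 0.715556
L_2(3.4) = (3.4 - 2)/(8 - 2) × (3.4 - 5)/(8 - 5) = -0.124444

P(3.4) = 12×L_0(3.4) + 5×L_1(3.4) + 13×L_2(3.4)
P(3.4) = 6.866667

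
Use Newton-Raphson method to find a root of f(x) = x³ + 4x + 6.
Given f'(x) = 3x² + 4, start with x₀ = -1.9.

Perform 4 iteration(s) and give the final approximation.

f(x) = x³ + 4x + 6
f'(x) = 3x² + 4
x₀ = -1.9

Newton-Raphson formula: x_{n+1} = x_n - f(x_n)/f'(x_n)

Iteration 1:
  f(-1.900000) = -8.459000
  f'(-1.900000) = 14.830000
  x_1 = -1.900000 - (-8.459000)/14.830000 = -1.329602
Iteration 2:
  f(-1.329602) = -1.668935
  f'(-1.329602) = 9.303526
  x_2 = -1.329602 - (-1.668935)/9.303526 = -1.150215
Iteration 3:
  f(-1.150215) = -0.122586
  f'(-1.150215) = 7.968982
  x_3 = -1.150215 - (-0.122586)/7.968982 = -1.134832
Iteration 4:
  f(-1.134832) = -0.000813
  f'(-1.134832) = 7.863530
  x_4 = -1.134832 - (-0.000813)/7.863530 = -1.134728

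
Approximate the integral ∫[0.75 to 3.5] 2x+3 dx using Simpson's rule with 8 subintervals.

f(x) = 2x+3
a = 0.75, b = 3.5, n = 8
h = (b - a)/n = 0.343750

Simpson's rule: (h/3)[f(x₀) + 4f(x₁) + 2f(x₂) + ... + f(xₙ)]

x_0 = 0.7500, f(x_0) = 4.500000, coefficient = 1
x_1 = 1.0938, f(x_1) = 5.187500, coefficient = 4
x_2 = 1.4375, f(x_2) = 5.875000, coefficient = 2
x_3 = 1.7812, f(x_3) = 6.562500, coefficient = 4
x_4 = 2.1250, f(x_4) = 7.250000, coefficient = 2
x_5 = 2.4688, f(x_5) = 7.937500, coefficient = 4
x_6 = 2.8125, f(x_6) = 8.625000, coefficient = 2
x_7 = 3.1562, f(x_7) = 9.312500, coefficient = 4
x_8 = 3.5000, f(x_8) = 10.000000, coefficient = 1

I ≈ (0.343750/3) × 174.000000 = 19.937500
Exact value: 19.937500
Error: 0.000000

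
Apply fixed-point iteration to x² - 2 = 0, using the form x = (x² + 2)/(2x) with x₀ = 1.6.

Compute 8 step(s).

Equation: x² - 2 = 0
Fixed-point form: x = (x² + 2)/(2x)
x₀ = 1.6

x_1 = g(1.600000) = 1.425000
x_2 = g(1.425000) = 1.414254
x_3 = g(1.414254) = 1.414214
x_4 = g(1.414214) = 1.414214
x_5 = g(1.414214) = 1.414214
x_6 = g(1.414214) = 1.414214
x_7 = g(1.414214) = 1.414214
x_8 = g(1.414214) = 1.414214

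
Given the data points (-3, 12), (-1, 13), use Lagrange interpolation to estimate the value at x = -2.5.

Lagrange interpolation formula:
P(x) = Σ yᵢ × Lᵢ(x)
where Lᵢ(x) = Π_{j≠i} (x - xⱼ)/(xᵢ - xⱼ)

L_0(-2.5) = (-2.5 - (-1))/(-3 - (-1)) = 0.750000
L_1(-2.5) = (-2.5 - (-3))/(-1 - (-3)) = 0.250000

P(-2.5) = 12×L_0(-2.5) + 13×L_1(-2.5)
P(-2.5) = 12.250000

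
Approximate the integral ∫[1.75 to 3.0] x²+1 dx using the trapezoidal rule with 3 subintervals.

f(x) = x²+1
a = 1.75, b = 3.0, n = 3
h = (b - a)/n = 0.416667

Trapezoidal rule: (h/2)[f(x₀) + 2f(x₁) + 2f(x₂) + ... + f(xₙ)]

x_0 = 1.7500, f(x_0) = 4.062500, coefficient = 1
x_1 = 2.1667, f(x_1) = 5.694444, coefficient = 2
x_2 = 2.5833, f(x_2) = 7.673611, coefficient = 2
x_3 = 3.0000, f(x_3) = 10.000000, coefficient = 1

I ≈ (0.416667/2) × 40.798611 = 8.499711
Exact value: 8.463542
Error: 0.036169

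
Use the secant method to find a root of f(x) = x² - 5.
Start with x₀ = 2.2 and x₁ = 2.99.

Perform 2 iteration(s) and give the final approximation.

f(x) = x² - 5
x₀ = 2.2, x₁ = 2.99

Secant formula: x_{n+1} = x_n - f(x_n)(x_n - x_{n-1})/(f(x_n) - f(x_{n-1}))

Iteration 1:
  f(2.200000) = -0.160000
  f(2.990000) = 3.940100
  x_2 = 2.990000 - 3.940100×(2.990000 - 2.200000)/(3.940100 - (-0.160000))
       = 2.230829
Iteration 2:
  f(2.990000) = 3.940100
  f(2.230829) = -0.023404
  x_3 = 2.230829 - (-0.023404)×(2.230829 - 2.990000)/(-0.023404 - 3.940100)
       = 2.235311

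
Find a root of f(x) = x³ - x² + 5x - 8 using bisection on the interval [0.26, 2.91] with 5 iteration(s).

f(x) = x³ - x² + 5x - 8
Initial interval: [0.26, 2.91]

Iteration 1:
  c_1 = (0.260000 + 2.910000)/2 = 1.585000
  f(c_1) = f(1.585000) = 1.394652
  f(a) × f(c) < 0, new interval: [0.260000, 1.585000]
Iteration 2:
  c_2 = (0.260000 + 1.585000)/2 = 0.922500
  f(c_2) = f(0.922500) = -3.453453
  f(a) × f(c) ≥ 0, new interval: [0.922500, 1.585000]
Iteration 3:
  c_3 = (0.922500 + 1.585000)/2 = 1.253750
  f(c_3) = f(1.253750) = -1.332383
  f(a) × f(c) ≥ 0, new interval: [1.253750, 1.585000]
Iteration 4:
  c_4 = (1.253750 + 1.585000)/2 = 1.419375
  f(c_4) = f(1.419375) = -0.058241
  f(a) × f(c) ≥ 0, new interval: [1.419375, 1.585000]
Iteration 5:
  c_5 = (1.419375 + 1.585000)/2 = 1.502188
  f(c_5) = f(1.502188) = 0.644157
  f(a) × f(c) < 0, new interval: [1.419375, 1.502188]

After 5 iteration(s), the approximation is c_5 = 1.502188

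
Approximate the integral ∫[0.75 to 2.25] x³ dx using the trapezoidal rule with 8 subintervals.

f(x) = x³
a = 0.75, b = 2.25, n = 8
h = (b - a)/n = 0.187500

Trapezoidal rule: (h/2)[f(x₀) + 2f(x₁) + 2f(x₂) + ... + f(xₙ)]

x_0 = 0.7500, f(x_0) = 0.421875, coefficient = 1
x_1 = 0.9375, f(x_1) = 0.823975, coefficient = 2
x_2 = 1.1250, f(x_2) = 1.423828, coefficient = 2
x_3 = 1.3125, f(x_3) = 2.260986, coefficient = 2
x_4 = 1.5000, f(x_4) = 3.375000, coefficient = 2
x_5 = 1.6875, f(x_5) = 4.805420, coefficient = 2
x_6 = 1.8750, f(x_6) = 6.591797, coefficient = 2
x_7 = 2.0625, f(x_7) = 8.773682, coefficient = 2
x_8 = 2.2500, f(x_8) = 11.390625, coefficient = 1

I ≈ (0.187500/2) × 67.921875 = 6.367676
Exact value: 6.328125
Error: 0.039551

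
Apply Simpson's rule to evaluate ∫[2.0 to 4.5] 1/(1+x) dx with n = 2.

f(x) = 1/(1+x)
a = 2.0, b = 4.5, n = 2
h = (b - a)/n = 1.250000

Simpson's rule: (h/3)[f(x₀) + 4f(x₁) + 2f(x₂) + ... + f(xₙ)]

x_0 = 2.0000, f(x_0) = 0.333333, coefficient = 1
x_1 = 3.2500, f(x_1) = 0.235294, coefficient = 4
x_2 = 4.5000, f(x_2) = 0.181818, coefficient = 1

I ≈ (1.250000/3) × 1.456328 = 0.606803
Exact value: 0.606136
Error: 0.000668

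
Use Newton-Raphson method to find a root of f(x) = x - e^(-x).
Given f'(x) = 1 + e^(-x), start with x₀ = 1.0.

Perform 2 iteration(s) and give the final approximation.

f(x) = x - e^(-x)
f'(x) = 1 + e^(-x)
x₀ = 1.0

Newton-Raphson formula: x_{n+1} = x_n - f(x_n)/f'(x_n)

Iteration 1:
  f(1.000000) = 0.632121
  f'(1.000000) = 1.367879
  x_1 = 1.000000 - 0.632121/1.367879 = 0.537883
Iteration 2:
  f(0.537883) = -0.046100
  f'(0.537883) = 1.583983
  x_2 = 0.537883 - (-0.046100)/1.583983 = 0.566987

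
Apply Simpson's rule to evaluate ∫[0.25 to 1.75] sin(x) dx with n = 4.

f(x) = sin(x)
a = 0.25, b = 1.75, n = 4
h = (b - a)/n = 0.375000

Simpson's rule: (h/3)[f(x₀) + 4f(x₁) + 2f(x₂) + ... + f(xₙ)]

x_0 = 0.2500, f(x_0) = 0.247404, coefficient = 1
x_1 = 0.6250, f(x_1) = 0.585097, coefficient = 4
x_2 = 1.0000, f(x_2) = 0.841471, coefficient = 2
x_3 = 1.3750, f(x_3) = 0.980893, coefficient = 4
x_4 = 1.7500, f(x_4) = 0.983986, coefficient = 1

I ≈ (0.375000/3) × 9.178293 = 1.147287
Exact value: 1.147158
Error: 0.000128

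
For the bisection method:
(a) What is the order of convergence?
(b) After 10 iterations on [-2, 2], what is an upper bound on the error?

(a) Bisection has linear (order 1) convergence; the error is halved each step.

(b) Error bound = (b-a)/2^n = (2 - (-2))/2^{10}
    = 4/2^{10}

(a) 1 (linear); (b) error ≤ 3.91e-03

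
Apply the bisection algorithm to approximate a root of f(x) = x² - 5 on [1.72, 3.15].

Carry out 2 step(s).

f(x) = x² - 5
Initial interval: [1.72, 3.15]

Iteration 1:
  c_1 = (1.720000 + 3.150000)/2 = 2.435000
  f(c_1) = f(2.435000) = 0.929225
  f(a) × f(c) < 0, new interval: [1.720000, 2.435000]
Iteration 2:
  c_2 = (1.720000 + 2.435000)/2 = 2.077500
  f(c_2) = f(2.077500) = -0.683994
  f(a) × f(c) ≥ 0, new interval: [2.077500, 2.435000]

After 2 iteration(s), the approximation is c_2 = 2.077500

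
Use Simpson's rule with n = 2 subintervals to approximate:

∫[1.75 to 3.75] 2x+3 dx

f(x) = 2x+3
a = 1.75, b = 3.75, n = 2
h = (b - a)/n = 1.000000

Simpson's rule: (h/3)[f(x₀) + 4f(x₁) + 2f(x₂) + ... + f(xₙ)]

x_0 = 1.7500, f(x_0) = 6.500000, coefficient = 1
x_1 = 2.7500, f(x_1) = 8.500000, coefficient = 4
x_2 = 3.7500, f(x_2) = 10.500000, coefficient = 1

I ≈ (1.000000/3) × 51.000000 = 17.000000
Exact value: 17.000000
Error: 0.000000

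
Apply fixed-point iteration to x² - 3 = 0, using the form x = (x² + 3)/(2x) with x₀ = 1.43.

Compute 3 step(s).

Equation: x² - 3 = 0
Fixed-point form: x = (x² + 3)/(2x)
x₀ = 1.43

x_1 = g(1.430000) = 1.763951
x_2 = g(1.763951) = 1.732339
x_3 = g(1.732339) = 1.732051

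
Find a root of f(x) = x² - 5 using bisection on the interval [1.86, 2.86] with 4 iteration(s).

f(x) = x² - 5
Initial interval: [1.86, 2.86]

Iteration 1:
  c_1 = (1.860000 + 2.860000)/2 = 2.360000
  f(c_1) = f(2.360000) = 0.569600
  f(a) × f(c) < 0, new interval: [1.860000, 2.360000]
Iteration 2:
  c_2 = (1.860000 + 2.360000)/2 = 2.110000
  f(c_2) = f(2.110000) = -0.547900
  f(a) × f(c) ≥ 0, new interval: [2.110000, 2.360000]
Iteration 3:
  c_3 = (2.110000 + 2.360000)/2 = 2.235000
  f(c_3) = f(2.235000) = -0.004775
  f(a) × f(c) ≥ 0, new interval: [2.235000, 2.360000]
Iteration 4:
  c_4 = (2.235000 + 2.360000)/2 = 2.297500
  f(c_4) = f(2.297500) = 0.278506
  f(a) × f(c) < 0, new interval: [2.235000, 2.297500]

After 4 iteration(s), the approximation is c_4 = 2.297500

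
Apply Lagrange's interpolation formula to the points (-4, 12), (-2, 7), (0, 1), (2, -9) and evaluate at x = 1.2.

Lagrange interpolation formula:
P(x) = Σ yᵢ × Lᵢ(x)
where Lᵢ(x) = Π_{j≠i} (x - xⱼ)/(xᵢ - xⱼ)

L_0(1.2) = (1.2 - (-2))/(-4 - (-2)) × (1.2 - 0)/(-4 - 0) × (1.2 - 2)/(-4 - 2) = 0.064000
L_1(1.2) = (1.2 - (-4))/(-2 - (-4)) × (1.2 - 0)/(-2 - 0) × (1.2 - 2)/(-2 - 2) = -0.312000
L_2(1.2) = (1.2 - (-4))/(0 - (-4)) × (1.2 - (-2))/(0 - (-2)) × (1.2 - 2)/(0 - 2) = 0.832000
L_3(1.2) = (1.2 - (-4))/(2 - (-4)) × (1.2 - (-2))/(2 - (-2)) × (1.2 - 0)/(2 - 0) = 0.416000

P(1.2) = 12×L_0(1.2) + 7×L_1(1.2) + 1×L_2(1.2) + (-9)×L_3(1.2)
P(1.2) = -4.328000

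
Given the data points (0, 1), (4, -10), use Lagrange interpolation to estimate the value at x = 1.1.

Lagrange interpolation formula:
P(x) = Σ yᵢ × Lᵢ(x)
where Lᵢ(x) = Π_{j≠i} (x - xⱼ)/(xᵢ - xⱼ)

L_0(1.1) = (1.1 - 4)/(0 - 4) = 0.725000
L_1(1.1) = (1.1 - 0)/(4 - 0) = 0.275000

P(1.1) = 1×L_0(1.1) + (-10)×L_1(1.1)
P(1.1) = -2.025000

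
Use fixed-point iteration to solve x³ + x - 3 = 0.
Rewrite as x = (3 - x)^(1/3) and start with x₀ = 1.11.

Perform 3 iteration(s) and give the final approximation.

Equation: x³ + x - 3 = 0
Fixed-point form: x = (3 - x)^(1/3)
x₀ = 1.11

x_1 = g(1.110000) = 1.236386
x_2 = g(1.236386) = 1.208188
x_3 = g(1.208188) = 1.214593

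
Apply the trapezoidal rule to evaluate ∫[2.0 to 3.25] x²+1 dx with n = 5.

f(x) = x²+1
a = 2.0, b = 3.25, n = 5
h = (b - a)/n = 0.250000

Trapezoidal rule: (h/2)[f(x₀) + 2f(x₁) + 2f(x₂) + ... + f(xₙ)]

x_0 = 2.0000, f(x_0) = 5.000000, coefficient = 1
x_1 = 2.2500, f(x_1) = 6.062500, coefficient = 2
x_2 = 2.5000, f(x_2) = 7.250000, coefficient = 2
x_3 = 2.7500, f(x_3) = 8.562500, coefficient = 2
x_4 = 3.0000, f(x_4) = 10.000000, coefficient = 2
x_5 = 3.2500, f(x_5) = 11.562500, coefficient = 1

I ≈ (0.250000/2) × 80.312500 = 10.039062
Exact value: 10.026042
Error: 0.013021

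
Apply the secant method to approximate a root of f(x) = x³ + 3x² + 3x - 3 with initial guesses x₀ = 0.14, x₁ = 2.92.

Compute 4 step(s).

f(x) = x³ + 3x² + 3x - 3
x₀ = 0.14, x₁ = 2.92

Secant formula: x_{n+1} = x_n - f(x_n)(x_n - x_{n-1})/(f(x_n) - f(x_{n-1}))

Iteration 1:
  f(0.140000) = -2.518456
  f(2.920000) = 56.236288
  x_2 = 2.920000 - 56.236288×(2.920000 - 0.140000)/(56.236288 - (-2.518456))
       = 0.259162
Iteration 2:
  f(2.920000) = 56.236288
  f(0.259162) = -2.003615
  x_3 = 0.259162 - (-2.003615)×(0.259162 - 2.920000)/(-2.003615 - 56.236288)
       = 0.350702
Iteration 3:
  f(0.259162) = -2.003615
  f(0.350702) = -1.535786
  x_4 = 0.350702 - (-1.535786)×(0.350702 - 0.259162)/(-1.535786 - (-2.003615))
       = 0.651210
Iteration 4:
  f(0.350702) = -1.535786
  f(0.651210) = 0.502012
  x_5 = 0.651210 - 0.502012×(0.651210 - 0.350702)/(0.502012 - (-1.535786))
       = 0.577179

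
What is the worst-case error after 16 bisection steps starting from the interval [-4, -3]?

Bisection error bound: |error| ≤ (b-a)/2^n
|error| ≤ (-3 - (-4))/2^16 = 1/2^16
|error| ≤ 0.0000152588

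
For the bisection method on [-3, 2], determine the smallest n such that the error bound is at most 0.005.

We need (b-a)/2^n ≤ 0.005
(2 - (-3))/2^n ≤ 0.005
5/2^n ≤ 0.005
2^n ≥ 1000
n ≥ log₂(1000) = 9.97
n ≥ 10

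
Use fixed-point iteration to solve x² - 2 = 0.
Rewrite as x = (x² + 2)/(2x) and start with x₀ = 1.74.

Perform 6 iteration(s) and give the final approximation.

Equation: x² - 2 = 0
Fixed-point form: x = (x² + 2)/(2x)
x₀ = 1.74

x_1 = g(1.740000) = 1.444713
x_2 = g(1.444713) = 1.414535
x_3 = g(1.414535) = 1.414214
x_4 = g(1.414214) = 1.414214
x_5 = g(1.414214) = 1.414214
x_6 = g(1.414214) = 1.414214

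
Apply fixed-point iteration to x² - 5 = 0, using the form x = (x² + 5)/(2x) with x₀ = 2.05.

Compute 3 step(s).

Equation: x² - 5 = 0
Fixed-point form: x = (x² + 5)/(2x)
x₀ = 2.05

x_1 = g(2.050000) = 2.244512
x_2 = g(2.244512) = 2.236084
x_3 = g(2.236084) = 2.236068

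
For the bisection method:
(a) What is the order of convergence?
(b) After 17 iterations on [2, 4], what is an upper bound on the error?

(a) Bisection has linear (order 1) convergence; the error is halved each step.

(b) Error bound = (b-a)/2^n = (4 - 2)/2^{17}
    = 2/2^{17}

(a) 1 (linear); (b) error ≤ 1.53e-05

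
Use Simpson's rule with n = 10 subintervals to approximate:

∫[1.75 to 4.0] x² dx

f(x) = x²
a = 1.75, b = 4.0, n = 10
h = (b - a)/n = 0.225000

Simpson's rule: (h/3)[f(x₀) + 4f(x₁) + 2f(x₂) + ... + f(xₙ)]

x_0 = 1.7500, f(x_0) = 3.062500, coefficient = 1
x_1 = 1.9750, f(x_1) = 3.900625, coefficient = 4
x_2 = 2.2000, f(x_2) = 4.840000, coefficient = 2
x_3 = 2.4250, f(x_3) = 5.880625, coefficient = 4
x_4 = 2.6500, f(x_4) = 7.022500, coefficient = 2
x_5 = 2.8750, f(x_5) = 8.265625, coefficient = 4
x_6 = 3.1000, f(x_6) = 9.610000, coefficient = 2
x_7 = 3.3250, f(x_7) = 11.055625, coefficient = 4
x_8 = 3.5500, f(x_8) = 12.602500, coefficient = 2
x_9 = 3.7750, f(x_9) = 14.250625, coefficient = 4
x_10 = 4.0000, f(x_10) = 16.000000, coefficient = 1

I ≈ (0.225000/3) × 260.625000 = 19.546875
Exact value: 19.546875
Error: 0.000000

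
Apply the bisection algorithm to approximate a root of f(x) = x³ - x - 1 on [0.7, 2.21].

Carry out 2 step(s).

f(x) = x³ - x - 1
Initial interval: [0.7, 2.21]

Iteration 1:
  c_1 = (0.700000 + 2.210000)/2 = 1.455000
  f(c_1) = f(1.455000) = 0.625271
  f(a) × f(c) < 0, new interval: [0.700000, 1.455000]
Iteration 2:
  c_2 = (0.700000 + 1.455000)/2 = 1.077500
  f(c_2) = f(1.077500) = -0.826516
  f(a) × f(c) ≥ 0, new interval: [1.077500, 1.455000]

After 2 iteration(s), the approximation is c_2 = 1.077500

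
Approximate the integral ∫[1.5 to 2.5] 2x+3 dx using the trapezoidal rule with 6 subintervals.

f(x) = 2x+3
a = 1.5, b = 2.5, n = 6
h = (b - a)/n = 0.166667

Trapezoidal rule: (h/2)[f(x₀) + 2f(x₁) + 2f(x₂) + ... + f(xₙ)]

x_0 = 1.5000, f(x_0) = 6.000000, coefficient = 1
x_1 = 1.6667, f(x_1) = 6.333333, coefficient = 2
x_2 = 1.8333, f(x_2) = 6.666667, coefficient = 2
x_3 = 2.0000, f(x_3) = 7.000000, coefficient = 2
x_4 = 2.1667, f(x_4) = 7.333333, coefficient = 2
x_5 = 2.3333, f(x_5) = 7.666667, coefficient = 2
x_6 = 2.5000, f(x_6) = 8.000000, coefficient = 1

I ≈ (0.166667/2) × 84.000000 = 7.000000
Exact value: 7.000000
Error: 0.000000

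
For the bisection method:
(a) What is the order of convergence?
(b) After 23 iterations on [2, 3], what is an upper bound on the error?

(a) Bisection has linear (order 1) convergence; the error is halved each step.

(b) Error bound = (b-a)/2^n = (3 - 2)/2^{23}
    = 1/2^{23}

(a) 1 (linear); (b) error ≤ 1.19e-07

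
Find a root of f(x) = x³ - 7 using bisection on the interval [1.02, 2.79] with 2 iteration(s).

f(x) = x³ - 7
Initial interval: [1.02, 2.79]

Iteration 1:
  c_1 = (1.020000 + 2.790000)/2 = 1.905000
  f(c_1) = f(1.905000) = -0.086707
  f(a) × f(c) ≥ 0, new interval: [1.905000, 2.790000]
Iteration 2:
  c_2 = (1.905000 + 2.790000)/2 = 2.347500
  f(c_2) = f(2.347500) = 5.936500
  f(a) × f(c) < 0, new interval: [1.905000, 2.347500]

After 2 iteration(s), the approximation is c_2 = 2.347500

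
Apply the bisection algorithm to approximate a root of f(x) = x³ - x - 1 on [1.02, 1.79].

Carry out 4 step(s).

f(x) = x³ - x - 1
Initial interval: [1.02, 1.79]

Iteration 1:
  c_1 = (1.020000 + 1.790000)/2 = 1.405000
  f(c_1) = f(1.405000) = 0.368505
  f(a) × f(c) < 0, new interval: [1.020000, 1.405000]
Iteration 2:
  c_2 = (1.020000 + 1.405000)/2 = 1.212500
  f(c_2) = f(1.212500) = -0.429936
  f(a) × f(c) ≥ 0, new interval: [1.212500, 1.405000]
Iteration 3:
  c_3 = (1.212500 + 1.405000)/2 = 1.308750
  f(c_3) = f(1.308750) = -0.067088
  f(a) × f(c) ≥ 0, new interval: [1.308750, 1.405000]
Iteration 4:
  c_4 = (1.308750 + 1.405000)/2 = 1.356875
  f(c_4) = f(1.356875) = 0.141281
  f(a) × f(c) < 0, new interval: [1.308750, 1.356875]

After 4 iteration(s), the approximation is c_4 = 1.356875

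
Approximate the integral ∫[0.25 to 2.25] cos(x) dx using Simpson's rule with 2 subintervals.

f(x) = cos(x)
a = 0.25, b = 2.25, n = 2
h = (b - a)/n = 1.000000

Simpson's rule: (h/3)[f(x₀) + 4f(x₁) + 2f(x₂) + ... + f(xₙ)]

x_0 = 0.2500, f(x_0) = 0.968912, coefficient = 1
x_1 = 1.2500, f(x_1) = 0.315322, coefficient = 4
x_2 = 2.2500, f(x_2) = -0.628174, coefficient = 1

I ≈ (1.000000/3) × 1.602028 = 0.534009
Exact value: 0.530669
Error: 0.003340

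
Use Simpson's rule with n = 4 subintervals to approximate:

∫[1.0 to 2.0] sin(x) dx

f(x) = sin(x)
a = 1.0, b = 2.0, n = 4
h = (b - a)/n = 0.250000

Simpson's rule: (h/3)[f(x₀) + 4f(x₁) + 2f(x₂) + ... + f(xₙ)]

x_0 = 1.0000, f(x_0) = 0.841471, coefficient = 1
x_1 = 1.2500, f(x_1) = 0.948985, coefficient = 4
x_2 = 1.5000, f(x_2) = 0.997495, coefficient = 2
x_3 = 1.7500, f(x_3) = 0.983986, coefficient = 4
x_4 = 2.0000, f(x_4) = 0.909297, coefficient = 1

I ≈ (0.250000/3) × 11.477641 = 0.956470
Exact value: 0.956449
Error: 0.000021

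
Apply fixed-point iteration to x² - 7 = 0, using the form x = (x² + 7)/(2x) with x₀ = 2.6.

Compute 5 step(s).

Equation: x² - 7 = 0
Fixed-point form: x = (x² + 7)/(2x)
x₀ = 2.6

x_1 = g(2.600000) = 2.646154
x_2 = g(2.646154) = 2.645751
x_3 = g(2.645751) = 2.645751
x_4 = g(2.645751) = 2.645751
x_5 = g(2.645751) = 2.645751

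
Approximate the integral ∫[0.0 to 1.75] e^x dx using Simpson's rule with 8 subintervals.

f(x) = e^x
a = 0.0, b = 1.75, n = 8
h = (b - a)/n = 0.218750

Simpson's rule: (h/3)[f(x₀) + 4f(x₁) + 2f(x₂) + ... + f(xₙ)]

x_0 = 0.0000, f(x_0) = 1.000000, coefficient = 1
x_1 = 0.2188, f(x_1) = 1.244520, coefficient = 4
x_2 = 0.4375, f(x_2) = 1.548830, coefficient = 2
x_3 = 0.6562, f(x_3) = 1.927550, coefficient = 4
x_4 = 0.8750, f(x_4) = 2.398875, coefficient = 2
x_5 = 1.0938, f(x_5) = 2.985449, coefficient = 4
x_6 = 1.3125, f(x_6) = 3.715451, coefficient = 2
x_7 = 1.5312, f(x_7) = 4.623953, coefficient = 4
x_8 = 1.7500, f(x_8) = 5.754603, coefficient = 1

I ≈ (0.218750/3) × 65.206804 = 4.754663
Exact value: 4.754603
Error: 0.000060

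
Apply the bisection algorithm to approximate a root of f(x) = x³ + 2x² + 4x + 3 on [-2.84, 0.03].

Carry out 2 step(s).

f(x) = x³ + 2x² + 4x + 3
Initial interval: [-2.84, 0.03]

Iteration 1:
  c_1 = (-2.840000 + 0.030000)/2 = -1.405000
  f(c_1) = f(-1.405000) = -1.445455
  f(a) × f(c) ≥ 0, new interval: [-1.405000, 0.030000]
Iteration 2:
  c_2 = (-1.405000 + 0.030000)/2 = -0.687500
  f(c_2) = f(-0.687500) = 0.870361
  f(a) × f(c) < 0, new interval: [-1.405000, -0.687500]

After 2 iteration(s), the approximation is c_2 = -0.687500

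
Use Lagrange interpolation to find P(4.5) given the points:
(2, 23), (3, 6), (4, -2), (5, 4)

Lagrange interpolation formula:
P(x) = Σ yᵢ × Lᵢ(x)
where Lᵢ(x) = Π_{j≠i} (x - xⱼ)/(xᵢ - xⱼ)

L_0(4.5) = (4.5 - 3)/(2 - 3) × (4.5 - 4)/(2 - 4) × (4.5 - 5)/(2 - 5) = 0.062500
L_1(4.5) = (4.5 - 2)/(3 - 2) × (4.5 - 4)/(3 - 4) × (4.5 - 5)/(3 - 5) = -0.312500
L_2(4.5) = (4.5 - 2)/(4 - 2) × (4.5 - 3)/(4 - 3) × (4.5 - 5)/(4 - 5) = 0.937500
L_3(4.5) = (4.5 - 2)/(5 - 2) × (4.5 - 3)/(5 - 3) × (4.5 - 4)/(5 - 4) = 0.312500

P(4.5) = 23×L_0(4.5) + 6×L_1(4.5) + (-2)×L_2(4.5) + 4×L_3(4.5)
P(4.5) = -1.062500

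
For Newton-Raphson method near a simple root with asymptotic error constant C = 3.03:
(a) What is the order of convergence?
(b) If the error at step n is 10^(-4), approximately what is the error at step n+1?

(a) Newton-Raphson has quadratic (order 2) convergence near simple roots.
    This means |e_{n+1}| ≈ C|e_n|².

(b) With |e_n| = 10^(-4) and C = 3.03:
    |e_{n+1}| ≈ 3.03 × (10^(-4))² = 3.03 × 10^(-8)

(a) 2 (quadratic); (b) |e_{n+1}| ≈ 3.030e-08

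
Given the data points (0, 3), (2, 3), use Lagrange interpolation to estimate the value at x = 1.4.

Lagrange interpolation formula:
P(x) = Σ yᵢ × Lᵢ(x)
where Lᵢ(x) = Π_{j≠i} (x - xⱼ)/(xᵢ - xⱼ)

L_0(1.4) = (1.4 - 2)/(0 - 2) = 0.300000
L_1(1.4) = (1.4 - 0)/(2 - 0) = 0.700000

P(1.4) = 3×L_0(1.4) + 3×L_1(1.4)
P(1.4) = 3.000000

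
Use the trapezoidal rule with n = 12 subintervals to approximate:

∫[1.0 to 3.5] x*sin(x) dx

f(x) = x*sin(x)
a = 1.0, b = 3.5, n = 12
h = (b - a)/n = 0.208333

Trapezoidal rule: (h/2)[f(x₀) + 2f(x₁) + 2f(x₂) + ... + f(xₙ)]

x_0 = 1.0000, f(x_0) = 0.841471, coefficient = 1
x_1 = 1.2083, f(x_1) = 1.129823, coefficient = 2
x_2 = 1.4167, f(x_2) = 1.399873, coefficient = 2
x_3 = 1.6250, f(x_3) = 1.622613, coefficient = 2
x_4 = 1.8333, f(x_4) = 1.770514, coefficient = 2
x_5 = 2.0417, f(x_5) = 1.819480, coefficient = 2
x_6 = 2.2500, f(x_6) = 1.750665, coefficient = 2
x_7 = 2.4583, f(x_7) = 1.552005, coefficient = 2
x_8 = 2.6667, f(x_8) = 1.219394, coefficient = 2
x_9 = 2.8750, f(x_9) = 0.757407, coefficient = 2
x_10 = 3.0833, f(x_10) = 0.179531, coefficient = 2
x_11 = 3.2917, f(x_11) = -0.492141, coefficient = 2
x_12 = 3.5000, f(x_12) = -1.227741, coefficient = 1

I ≈ (0.208333/2) × 25.032057 = 2.607506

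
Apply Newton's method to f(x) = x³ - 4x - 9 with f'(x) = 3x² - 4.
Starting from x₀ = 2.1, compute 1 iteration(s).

f(x) = x³ - 4x - 9
f'(x) = 3x² - 4
x₀ = 2.1

Newton-Raphson formula: x_{n+1} = x_n - f(x_n)/f'(x_n)

Iteration 1:
  f(2.100000) = -8.139000
  f'(2.100000) = 9.230000
  x_1 = 2.100000 - (-8.139000)/9.230000 = 2.981798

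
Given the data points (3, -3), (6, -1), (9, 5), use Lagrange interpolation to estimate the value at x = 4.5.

Lagrange interpolation formula:
P(x) = Σ yᵢ × Lᵢ(x)
where Lᵢ(x) = Π_{j≠i} (x - xⱼ)/(xᵢ - xⱼ)

L_0(4.5) = (4.5 - 6)/(3 - 6) × (4.5 - 9)/(3 - 9) = 0.375000
L_1(4.5) = (4.5 - 3)/(6 - 3) × (4.5 - 9)/(6 - 9) = 0.750000
L_2(4.5) = (4.5 - 3)/(9 - 3) × (4.5 - 6)/(9 - 6) = -0.125000

P(4.5) = (-3)×L_0(4.5) + (-1)×L_1(4.5) + 5×L_2(4.5)
P(4.5) = -2.500000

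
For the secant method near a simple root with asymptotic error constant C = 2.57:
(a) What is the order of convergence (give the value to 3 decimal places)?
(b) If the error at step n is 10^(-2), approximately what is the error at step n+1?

(a) Secant method has superlinear convergence with order φ = (1+√5)/2 ≈ 1.618.
    This means |e_{n+1}| ≈ C|e_n|^1.618.

(b) With |e_n| = 10^(-2) and C = 2.57:
    |e_{n+1}| ≈ 2.57 × (10^(-2))^1.618 = 2.57 × 10^(-3.24)

(a) ≈ 1.618 (golden ratio); (b) |e_{n+1}| ≈ 1.492e-03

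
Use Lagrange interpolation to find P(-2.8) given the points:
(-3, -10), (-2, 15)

Lagrange interpolation formula:
P(x) = Σ yᵢ × Lᵢ(x)
where Lᵢ(x) = Π_{j≠i} (x - xⱼ)/(xᵢ - xⱼ)

L_0(-2.8) = (-2.8 - (-2))/(-3 - (-2)) = 0.800000
L_1(-2.8) = (-2.8 - (-3))/(-2 - (-3)) = 0.200000

P(-2.8) = (-10)×L_0(-2.8) + 15×L_1(-2.8)
P(-2.8) = -5.000000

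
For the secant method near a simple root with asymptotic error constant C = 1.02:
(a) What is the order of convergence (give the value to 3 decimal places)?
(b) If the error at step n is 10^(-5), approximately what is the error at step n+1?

(a) Secant method has superlinear convergence with order φ = (1+√5)/2 ≈ 1.618.
    This means |e_{n+1}| ≈ C|e_n|^1.618.

(b) With |e_n| = 10^(-5) and C = 1.02:
    |e_{n+1}| ≈ 1.02 × (10^(-5))^1.618 = 1.02 × 10^(-8.09)

(a) ≈ 1.618 (golden ratio); (b) |e_{n+1}| ≈ 8.288e-09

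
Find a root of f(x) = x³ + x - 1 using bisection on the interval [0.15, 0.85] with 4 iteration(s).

f(x) = x³ + x - 1
Initial interval: [0.15, 0.85]

Iteration 1:
  c_1 = (0.150000 + 0.850000)/2 = 0.500000
  f(c_1) = f(0.500000) = -0.375000
  f(a) × f(c) ≥ 0, new interval: [0.500000, 0.850000]
Iteration 2:
  c_2 = (0.500000 + 0.850000)/2 = 0.675000
  f(c_2) = f(0.675000) = -0.017453
  f(a) × f(c) ≥ 0, new interval: [0.675000, 0.850000]
Iteration 3:
  c_3 = (0.675000 + 0.850000)/2 = 0.762500
  f(c_3) = f(0.762500) = 0.205822
  f(a) × f(c) < 0, new interval: [0.675000, 0.762500]
Iteration 4:
  c_4 = (0.675000 + 0.762500)/2 = 0.718750
  f(c_4) = f(0.718750) = 0.090057
  f(a) × f(c) < 0, new interval: [0.675000, 0.718750]

After 4 iteration(s), the approximation is c_4 = 0.718750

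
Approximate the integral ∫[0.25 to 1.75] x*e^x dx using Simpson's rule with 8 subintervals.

f(x) = x*e^x
a = 0.25, b = 1.75, n = 8
h = (b - a)/n = 0.187500

Simpson's rule: (h/3)[f(x₀) + 4f(x₁) + 2f(x₂) + ... + f(xₙ)]

x_0 = 0.2500, f(x_0) = 0.321006, coefficient = 1
x_1 = 0.4375, f(x_1) = 0.677613, coefficient = 4
x_2 = 0.6250, f(x_2) = 1.167654, coefficient = 2
x_3 = 0.8125, f(x_3) = 1.830997, coefficient = 4
x_4 = 1.0000, f(x_4) = 2.718282, coefficient = 2
x_5 = 1.1875, f(x_5) = 3.893663, coefficient = 4
x_6 = 1.3750, f(x_6) = 5.438230, coefficient = 2
x_7 = 1.5625, f(x_7) = 7.454271, coefficient = 4
x_8 = 1.7500, f(x_8) = 10.070555, coefficient = 1

I ≈ (0.187500/3) × 84.466067 = 5.279129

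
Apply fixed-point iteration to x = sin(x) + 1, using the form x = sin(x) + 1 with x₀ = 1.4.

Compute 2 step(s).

Equation: x = sin(x) + 1
Fixed-point form: x = sin(x) + 1
x₀ = 1.4

x_1 = g(1.400000) = 1.985450
x_2 = g(1.985450) = 1.915256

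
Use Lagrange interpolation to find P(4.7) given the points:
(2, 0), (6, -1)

Lagrange interpolation formula:
P(x) = Σ yᵢ × Lᵢ(x)
where Lᵢ(x) = Π_{j≠i} (x - xⱼ)/(xᵢ - xⱼ)

L_0(4.7) = (4.7 - 6)/(2 - 6) = 0.325000
L_1(4.7) = (4.7 - 2)/(6 - 2) = 0.675000

P(4.7) = 0×L_0(4.7) + (-1)×L_1(4.7)
P(4.7) = -0.675000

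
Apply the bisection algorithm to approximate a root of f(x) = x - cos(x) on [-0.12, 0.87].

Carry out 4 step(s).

f(x) = x - cos(x)
Initial interval: [-0.12, 0.87]

Iteration 1:
  c_1 = (-0.120000 + 0.870000)/2 = 0.375000
  f(c_1) = f(0.375000) = -0.555508
  f(a) × f(c) ≥ 0, new interval: [0.375000, 0.870000]
Iteration 2:
  c_2 = (0.375000 + 0.870000)/2 = 0.622500
  f(c_2) = f(0.622500) = -0.189923
  f(a) × f(c) ≥ 0, new interval: [0.622500, 0.870000]
Iteration 3:
  c_3 = (0.622500 + 0.870000)/2 = 0.746250
  f(c_3) = f(0.746250) = 0.012010
  f(a) × f(c) < 0, new interval: [0.622500, 0.746250]
Iteration 4:
  c_4 = (0.622500 + 0.746250)/2 = 0.684375
  f(c_4) = f(0.684375) = -0.090439
  f(a) × f(c) ≥ 0, new interval: [0.684375, 0.746250]

After 4 iteration(s), the approximation is c_4 = 0.684375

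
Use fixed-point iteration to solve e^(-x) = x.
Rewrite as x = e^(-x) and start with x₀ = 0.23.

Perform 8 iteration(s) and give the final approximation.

Equation: e^(-x) = x
Fixed-point form: x = e^(-x)
x₀ = 0.23

x_1 = g(0.230000) = 0.794534
x_2 = g(0.794534) = 0.451792
x_3 = g(0.451792) = 0.636487
x_4 = g(0.636487) = 0.529148
x_5 = g(0.529148) = 0.589107
x_6 = g(0.589107) = 0.554823
x_7 = g(0.554823) = 0.574174
x_8 = g(0.574174) = 0.563170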